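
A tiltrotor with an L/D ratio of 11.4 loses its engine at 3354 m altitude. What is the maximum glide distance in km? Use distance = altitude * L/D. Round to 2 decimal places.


Step 1: Glide distance = altitude * L/D = 3354 * 11.4 = 38235.6 m
Step 2: Convert to km: 38235.6 / 1000 = 38.24 km

38.24


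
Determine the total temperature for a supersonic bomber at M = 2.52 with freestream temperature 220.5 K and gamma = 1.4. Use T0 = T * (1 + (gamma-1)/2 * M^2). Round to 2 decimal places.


Step 1: (gamma-1)/2 = 0.2
Step 2: M^2 = 6.3504
Step 3: 1 + 0.2 * 6.3504 = 2.27008
Step 4: T0 = 220.5 * 2.27008 = 500.55 K

500.55


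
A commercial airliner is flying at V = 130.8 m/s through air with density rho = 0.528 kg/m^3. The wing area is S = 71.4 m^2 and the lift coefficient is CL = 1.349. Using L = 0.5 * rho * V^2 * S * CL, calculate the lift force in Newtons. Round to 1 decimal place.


Step 1: Calculate dynamic pressure q = 0.5 * 0.528 * 130.8^2 = 0.5 * 0.528 * 17108.64 = 4516.681 Pa
Step 2: Multiply by wing area and lift coefficient: L = 4516.681 * 71.4 * 1.349
Step 3: L = 322491.0205 * 1.349 = 435040.4 N

435040.4


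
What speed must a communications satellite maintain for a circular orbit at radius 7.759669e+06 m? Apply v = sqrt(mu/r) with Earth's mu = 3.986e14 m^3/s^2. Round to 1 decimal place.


Step 1: mu / r = 3.986e14 / 7.759669e+06 = 51368170.4722
Step 2: v = sqrt(51368170.4722) = 7167.2 m/s

7167.2


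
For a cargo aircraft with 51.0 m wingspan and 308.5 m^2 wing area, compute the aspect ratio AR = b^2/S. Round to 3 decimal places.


Step 1: b^2 = 51.0^2 = 2601.0
Step 2: AR = 2601.0 / 308.5 = 8.431

8.431


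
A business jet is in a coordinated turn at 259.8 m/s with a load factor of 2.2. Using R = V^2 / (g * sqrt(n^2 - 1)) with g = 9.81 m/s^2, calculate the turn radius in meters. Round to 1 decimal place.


Step 1: V^2 = 259.8^2 = 67496.04
Step 2: n^2 - 1 = 2.2^2 - 1 = 3.84
Step 3: sqrt(3.84) = 1.959592
Step 4: R = 67496.04 / (9.81 * 1.959592) = 3511.1 m

3511.1


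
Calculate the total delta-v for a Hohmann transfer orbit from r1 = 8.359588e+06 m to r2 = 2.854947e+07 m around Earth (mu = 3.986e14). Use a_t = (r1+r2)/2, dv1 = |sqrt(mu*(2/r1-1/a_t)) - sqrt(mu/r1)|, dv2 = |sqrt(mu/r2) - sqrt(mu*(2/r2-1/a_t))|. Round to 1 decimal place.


Step 1: Transfer semi-major axis a_t = (8.359588e+06 + 2.854947e+07) / 2 = 1.845453e+07 m
Step 2: v1 (circular at r1) = sqrt(mu/r1) = 6905.2 m/s
Step 3: v_t1 = sqrt(mu*(2/r1 - 1/a_t)) = 8588.63 m/s
Step 4: dv1 = |8588.63 - 6905.2| = 1683.43 m/s
Step 5: v2 (circular at r2) = 3736.54 m/s, v_t2 = 2514.84 m/s
Step 6: dv2 = |3736.54 - 2514.84| = 1221.7 m/s
Step 7: Total delta-v = 1683.43 + 1221.7 = 2905.1 m/s

2905.1


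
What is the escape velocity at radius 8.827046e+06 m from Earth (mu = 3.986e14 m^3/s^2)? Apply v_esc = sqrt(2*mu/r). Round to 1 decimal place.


Step 1: 2*mu/r = 2 * 3.986e14 / 8.827046e+06 = 90313339.253
Step 2: v_esc = sqrt(90313339.253) = 9503.3 m/s

9503.3


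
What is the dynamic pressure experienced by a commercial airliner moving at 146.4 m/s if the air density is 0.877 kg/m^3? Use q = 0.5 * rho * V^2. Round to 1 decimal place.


Step 1: V^2 = 146.4^2 = 21432.96
Step 2: q = 0.5 * 0.877 * 21432.96
Step 3: q = 9398.4 Pa

9398.4


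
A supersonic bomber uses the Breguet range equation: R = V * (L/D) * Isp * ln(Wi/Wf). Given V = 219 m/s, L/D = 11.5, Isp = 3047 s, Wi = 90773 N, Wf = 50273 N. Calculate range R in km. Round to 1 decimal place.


Step 1: Coefficient = V * (L/D) * Isp = 219 * 11.5 * 3047 = 7673869.5 m
Step 2: Wi/Wf = 90773 / 50273 = 1.805601
Step 3: ln(1.805601) = 0.590894
Step 4: R = 7673869.5 * 0.590894 = 4534441.4 m = 4534.4 km

4534.4


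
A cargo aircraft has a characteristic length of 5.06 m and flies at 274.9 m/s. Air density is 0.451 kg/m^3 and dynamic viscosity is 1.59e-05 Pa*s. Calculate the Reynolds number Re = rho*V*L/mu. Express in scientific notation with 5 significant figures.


Step 1: Numerator = rho * V * L = 0.451 * 274.9 * 5.06 = 627.338294
Step 2: Re = 627.338294 / 1.59e-05
Step 3: Re = 3.9455e+07

3.9455e+07


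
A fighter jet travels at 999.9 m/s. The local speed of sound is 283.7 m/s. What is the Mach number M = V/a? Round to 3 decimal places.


Step 1: M = V / a = 999.9 / 283.7
Step 2: M = 3.524

3.524


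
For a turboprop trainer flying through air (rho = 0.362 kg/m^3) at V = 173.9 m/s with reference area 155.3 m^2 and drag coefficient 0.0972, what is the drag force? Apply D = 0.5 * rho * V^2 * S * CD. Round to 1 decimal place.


Step 1: Dynamic pressure q = 0.5 * 0.362 * 173.9^2 = 5473.659 Pa
Step 2: Drag D = q * S * CD = 5473.659 * 155.3 * 0.0972
Step 3: D = 82625.8 N

82625.8


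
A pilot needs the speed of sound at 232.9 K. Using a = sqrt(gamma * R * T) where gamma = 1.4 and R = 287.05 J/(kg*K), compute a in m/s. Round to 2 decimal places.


Step 1: gamma * R * T = 1.4 * 287.05 * 232.9 = 93595.523
Step 2: a = sqrt(93595.523) = 305.93 m/s

305.93


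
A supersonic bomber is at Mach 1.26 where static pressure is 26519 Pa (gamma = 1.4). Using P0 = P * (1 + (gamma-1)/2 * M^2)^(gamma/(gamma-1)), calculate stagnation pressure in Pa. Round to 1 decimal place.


Step 1: (gamma-1)/2 * M^2 = 0.2 * 1.5876 = 0.31752
Step 2: 1 + 0.31752 = 1.31752
Step 3: Exponent gamma/(gamma-1) = 3.5
Step 4: P0 = 26519 * 1.31752^3.5 = 69615.7 Pa

69615.7


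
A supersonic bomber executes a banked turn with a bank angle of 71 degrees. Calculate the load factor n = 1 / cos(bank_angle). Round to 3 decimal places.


Step 1: Convert 71 degrees to radians = 1.239184
Step 2: cos(71 deg) = 0.325568
Step 3: n = 1 / 0.325568 = 3.072

3.072


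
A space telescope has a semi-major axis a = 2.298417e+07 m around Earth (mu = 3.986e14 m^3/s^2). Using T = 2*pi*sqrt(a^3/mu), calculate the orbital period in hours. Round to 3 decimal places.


Step 1: a^3 / mu = 1.214190e+22 / 3.986e14 = 3.046135e+07
Step 2: sqrt(3.046135e+07) = 5519.1804 s
Step 3: T = 2*pi * 5519.1804 = 34678.03 s
Step 4: T in hours = 34678.03 / 3600 = 9.633 hours

9.633


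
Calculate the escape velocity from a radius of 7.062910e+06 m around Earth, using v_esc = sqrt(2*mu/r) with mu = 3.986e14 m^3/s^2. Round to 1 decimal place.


Step 1: 2*mu/r = 2 * 3.986e14 / 7.062910e+06 = 112871323.5763
Step 2: v_esc = sqrt(112871323.5763) = 10624.1 m/s

10624.1


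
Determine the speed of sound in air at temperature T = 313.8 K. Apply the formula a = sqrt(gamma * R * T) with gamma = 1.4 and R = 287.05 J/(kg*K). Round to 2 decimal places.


Step 1: gamma * R * T = 1.4 * 287.05 * 313.8 = 126106.806
Step 2: a = sqrt(126106.806) = 355.12 m/s

355.12


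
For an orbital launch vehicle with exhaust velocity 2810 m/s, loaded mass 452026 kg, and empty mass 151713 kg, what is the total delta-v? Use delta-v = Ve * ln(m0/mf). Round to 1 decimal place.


Step 1: Mass ratio m0/mf = 452026 / 151713 = 2.979481
Step 2: ln(2.979481) = 1.091749
Step 3: delta-v = 2810 * 1.091749 = 3067.8 m/s

3067.8


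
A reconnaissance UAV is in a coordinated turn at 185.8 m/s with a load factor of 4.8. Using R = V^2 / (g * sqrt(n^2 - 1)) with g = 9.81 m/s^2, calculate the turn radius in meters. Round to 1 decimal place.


Step 1: V^2 = 185.8^2 = 34521.64
Step 2: n^2 - 1 = 4.8^2 - 1 = 22.04
Step 3: sqrt(22.04) = 4.694678
Step 4: R = 34521.64 / (9.81 * 4.694678) = 749.6 m

749.6


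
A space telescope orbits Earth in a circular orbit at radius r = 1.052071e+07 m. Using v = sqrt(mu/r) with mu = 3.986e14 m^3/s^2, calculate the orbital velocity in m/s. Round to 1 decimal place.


Step 1: mu / r = 3.986e14 / 1.052071e+07 = 37887176.816
Step 2: v = sqrt(37887176.816) = 6155.3 m/s

6155.3


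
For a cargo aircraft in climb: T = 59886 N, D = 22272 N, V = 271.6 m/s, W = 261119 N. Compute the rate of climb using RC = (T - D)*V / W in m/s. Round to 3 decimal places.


Step 1: Excess thrust = T - D = 59886 - 22272 = 37614 N
Step 2: Excess power = 37614 * 271.6 = 10215962.4 W
Step 3: RC = 10215962.4 / 261119 = 39.124 m/s

39.124


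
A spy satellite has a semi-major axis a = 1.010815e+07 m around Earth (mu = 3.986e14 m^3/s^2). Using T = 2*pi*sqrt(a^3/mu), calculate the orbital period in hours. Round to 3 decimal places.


Step 1: a^3 / mu = 1.032797e+21 / 3.986e14 = 2.591062e+06
Step 2: sqrt(2.591062e+06) = 1609.6775 s
Step 3: T = 2*pi * 1609.6775 = 10113.9 s
Step 4: T in hours = 10113.9 / 3600 = 2.809 hours

2.809


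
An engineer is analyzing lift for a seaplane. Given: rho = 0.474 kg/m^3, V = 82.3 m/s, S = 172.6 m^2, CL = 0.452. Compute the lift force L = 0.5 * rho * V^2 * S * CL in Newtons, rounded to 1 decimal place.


Step 1: Calculate dynamic pressure q = 0.5 * 0.474 * 82.3^2 = 0.5 * 0.474 * 6773.29 = 1605.2697 Pa
Step 2: Multiply by wing area and lift coefficient: L = 1605.2697 * 172.6 * 0.452
Step 3: L = 277069.5554 * 0.452 = 125235.4 N

125235.4


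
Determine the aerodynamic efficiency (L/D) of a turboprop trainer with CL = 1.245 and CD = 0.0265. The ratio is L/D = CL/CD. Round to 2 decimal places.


Step 1: L/D = CL / CD = 1.245 / 0.0265
Step 2: L/D = 46.98

46.98


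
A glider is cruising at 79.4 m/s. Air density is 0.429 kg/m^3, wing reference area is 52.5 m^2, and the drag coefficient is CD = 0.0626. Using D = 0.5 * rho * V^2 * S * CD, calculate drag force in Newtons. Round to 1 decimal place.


Step 1: Dynamic pressure q = 0.5 * 0.429 * 79.4^2 = 1352.2852 Pa
Step 2: Drag D = q * S * CD = 1352.2852 * 52.5 * 0.0626
Step 3: D = 4444.3 N

4444.3


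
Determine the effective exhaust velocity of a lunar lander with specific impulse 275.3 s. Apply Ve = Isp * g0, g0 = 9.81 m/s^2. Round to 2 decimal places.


Step 1: Ve = Isp * g0 = 275.3 * 9.81
Step 2: Ve = 2700.69 m/s

2700.69


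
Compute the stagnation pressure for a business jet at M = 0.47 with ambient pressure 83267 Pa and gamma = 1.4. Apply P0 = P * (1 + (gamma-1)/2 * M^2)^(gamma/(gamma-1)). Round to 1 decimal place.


Step 1: (gamma-1)/2 * M^2 = 0.2 * 0.2209 = 0.04418
Step 2: 1 + 0.04418 = 1.04418
Step 3: Exponent gamma/(gamma-1) = 3.5
Step 4: P0 = 83267 * 1.04418^3.5 = 96869.4 Pa

96869.4


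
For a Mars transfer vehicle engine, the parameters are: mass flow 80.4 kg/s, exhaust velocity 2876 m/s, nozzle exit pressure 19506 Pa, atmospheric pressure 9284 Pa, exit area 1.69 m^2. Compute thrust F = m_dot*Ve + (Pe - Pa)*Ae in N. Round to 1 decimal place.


Step 1: Momentum thrust = m_dot * Ve = 80.4 * 2876 = 231230.4 N
Step 2: Pressure thrust = (Pe - Pa) * Ae = (19506 - 9284) * 1.69 = 17275.18 N
Step 3: Total thrust F = 231230.4 + 17275.18 = 248505.6 N

248505.6


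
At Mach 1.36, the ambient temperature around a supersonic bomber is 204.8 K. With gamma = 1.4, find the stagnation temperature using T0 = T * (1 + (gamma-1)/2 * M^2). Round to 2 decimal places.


Step 1: (gamma-1)/2 = 0.2
Step 2: M^2 = 1.8496
Step 3: 1 + 0.2 * 1.8496 = 1.36992
Step 4: T0 = 204.8 * 1.36992 = 280.56 K

280.56


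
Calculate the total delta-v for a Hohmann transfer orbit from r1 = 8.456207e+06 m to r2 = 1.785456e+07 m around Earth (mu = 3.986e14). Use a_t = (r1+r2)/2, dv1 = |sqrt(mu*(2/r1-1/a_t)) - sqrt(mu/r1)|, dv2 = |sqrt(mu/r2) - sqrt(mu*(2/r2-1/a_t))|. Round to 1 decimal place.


Step 1: Transfer semi-major axis a_t = (8.456207e+06 + 1.785456e+07) / 2 = 1.315538e+07 m
Step 2: v1 (circular at r1) = sqrt(mu/r1) = 6865.64 m/s
Step 3: v_t1 = sqrt(mu*(2/r1 - 1/a_t)) = 7998.41 m/s
Step 4: dv1 = |7998.41 - 6865.64| = 1132.77 m/s
Step 5: v2 (circular at r2) = 4724.92 m/s, v_t2 = 3788.18 m/s
Step 6: dv2 = |4724.92 - 3788.18| = 936.74 m/s
Step 7: Total delta-v = 1132.77 + 936.74 = 2069.5 m/s

2069.5


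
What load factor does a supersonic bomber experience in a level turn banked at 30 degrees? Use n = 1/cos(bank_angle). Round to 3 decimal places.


Step 1: Convert 30 degrees to radians = 0.523599
Step 2: cos(30 deg) = 0.866025
Step 3: n = 1 / 0.866025 = 1.155

1.155


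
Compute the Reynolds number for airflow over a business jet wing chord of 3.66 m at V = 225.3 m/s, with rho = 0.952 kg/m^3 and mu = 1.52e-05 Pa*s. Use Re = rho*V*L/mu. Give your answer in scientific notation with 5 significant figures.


Step 1: Numerator = rho * V * L = 0.952 * 225.3 * 3.66 = 785.017296
Step 2: Re = 785.017296 / 1.52e-05
Step 3: Re = 5.1646e+07

5.1646e+07


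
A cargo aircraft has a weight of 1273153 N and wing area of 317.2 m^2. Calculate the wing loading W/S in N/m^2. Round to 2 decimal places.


Step 1: Wing loading = W / S = 1273153 / 317.2
Step 2: Wing loading = 4013.72 N/m^2

4013.72


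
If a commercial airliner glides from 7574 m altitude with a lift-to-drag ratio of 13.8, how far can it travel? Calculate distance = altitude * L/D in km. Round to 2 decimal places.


Step 1: Glide distance = altitude * L/D = 7574 * 13.8 = 104521.2 m
Step 2: Convert to km: 104521.2 / 1000 = 104.52 km

104.52


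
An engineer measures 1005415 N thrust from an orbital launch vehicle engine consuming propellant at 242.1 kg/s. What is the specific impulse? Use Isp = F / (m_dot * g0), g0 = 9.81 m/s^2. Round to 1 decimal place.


Step 1: m_dot * g0 = 242.1 * 9.81 = 2375.0
Step 2: Isp = 1005415 / 2375.0 = 423.3 s

423.3


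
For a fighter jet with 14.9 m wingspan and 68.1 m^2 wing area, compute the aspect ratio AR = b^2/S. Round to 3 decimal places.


Step 1: b^2 = 14.9^2 = 222.01
Step 2: AR = 222.01 / 68.1 = 3.260

3.260


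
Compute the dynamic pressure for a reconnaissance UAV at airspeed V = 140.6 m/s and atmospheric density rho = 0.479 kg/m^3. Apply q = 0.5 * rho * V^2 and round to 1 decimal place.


Step 1: V^2 = 140.6^2 = 19768.36
Step 2: q = 0.5 * 0.479 * 19768.36
Step 3: q = 4734.5 Pa

4734.5


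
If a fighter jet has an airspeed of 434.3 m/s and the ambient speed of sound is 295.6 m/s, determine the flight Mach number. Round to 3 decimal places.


Step 1: M = V / a = 434.3 / 295.6
Step 2: M = 1.469

1.469


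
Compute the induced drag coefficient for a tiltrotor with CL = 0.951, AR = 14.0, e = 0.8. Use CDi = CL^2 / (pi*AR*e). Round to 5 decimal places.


Step 1: CL^2 = 0.951^2 = 0.904401
Step 2: pi * AR * e = 3.14159 * 14.0 * 0.8 = 35.185838
Step 3: CDi = 0.904401 / 35.185838 = 0.02570

0.02570


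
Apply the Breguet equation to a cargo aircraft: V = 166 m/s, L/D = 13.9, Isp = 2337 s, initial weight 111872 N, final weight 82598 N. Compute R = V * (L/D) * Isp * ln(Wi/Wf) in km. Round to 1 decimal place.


Step 1: Coefficient = V * (L/D) * Isp = 166 * 13.9 * 2337 = 5392393.8 m
Step 2: Wi/Wf = 111872 / 82598 = 1.354415
Step 3: ln(1.354415) = 0.30337
Step 4: R = 5392393.8 * 0.30337 = 1635889.9 m = 1635.9 km

1635.9


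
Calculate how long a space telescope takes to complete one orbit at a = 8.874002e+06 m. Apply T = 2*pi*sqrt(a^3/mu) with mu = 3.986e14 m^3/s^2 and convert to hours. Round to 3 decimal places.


Step 1: a^3 / mu = 6.988091e+20 / 3.986e14 = 1.753159e+06
Step 2: sqrt(1.753159e+06) = 1324.0691 s
Step 3: T = 2*pi * 1324.0691 = 8319.37 s
Step 4: T in hours = 8319.37 / 3600 = 2.311 hours

2.311


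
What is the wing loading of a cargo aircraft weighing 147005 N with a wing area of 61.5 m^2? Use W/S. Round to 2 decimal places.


Step 1: Wing loading = W / S = 147005 / 61.5
Step 2: Wing loading = 2390.33 N/m^2

2390.33


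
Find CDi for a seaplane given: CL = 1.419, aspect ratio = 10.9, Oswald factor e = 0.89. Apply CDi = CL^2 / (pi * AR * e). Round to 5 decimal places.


Step 1: CL^2 = 1.419^2 = 2.013561
Step 2: pi * AR * e = 3.14159 * 10.9 * 0.89 = 30.47659
Step 3: CDi = 2.013561 / 30.47659 = 0.06607

0.06607


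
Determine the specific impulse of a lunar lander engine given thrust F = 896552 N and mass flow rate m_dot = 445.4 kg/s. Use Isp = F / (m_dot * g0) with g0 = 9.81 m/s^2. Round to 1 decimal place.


Step 1: m_dot * g0 = 445.4 * 9.81 = 4369.37
Step 2: Isp = 896552 / 4369.37 = 205.2 s

205.2


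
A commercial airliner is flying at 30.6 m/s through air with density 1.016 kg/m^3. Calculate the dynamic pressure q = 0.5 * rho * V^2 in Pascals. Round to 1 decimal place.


Step 1: V^2 = 30.6^2 = 936.36
Step 2: q = 0.5 * 1.016 * 936.36
Step 3: q = 475.7 Pa

475.7


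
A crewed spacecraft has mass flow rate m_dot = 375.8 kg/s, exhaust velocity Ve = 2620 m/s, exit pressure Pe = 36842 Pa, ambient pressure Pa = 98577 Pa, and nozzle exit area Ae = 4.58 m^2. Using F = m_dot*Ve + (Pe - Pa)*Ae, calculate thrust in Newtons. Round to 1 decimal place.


Step 1: Momentum thrust = m_dot * Ve = 375.8 * 2620 = 984596.0 N
Step 2: Pressure thrust = (Pe - Pa) * Ae = (36842 - 98577) * 4.58 = -282746.30 N
Step 3: Total thrust F = 984596.0 + -282746.30 = 701849.7 N

701849.7


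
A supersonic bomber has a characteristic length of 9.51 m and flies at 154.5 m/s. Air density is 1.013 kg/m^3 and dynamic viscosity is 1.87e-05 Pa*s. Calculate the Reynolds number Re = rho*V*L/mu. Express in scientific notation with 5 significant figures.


Step 1: Numerator = rho * V * L = 1.013 * 154.5 * 9.51 = 1488.395835
Step 2: Re = 1488.395835 / 1.87e-05
Step 3: Re = 7.9593e+07

7.9593e+07


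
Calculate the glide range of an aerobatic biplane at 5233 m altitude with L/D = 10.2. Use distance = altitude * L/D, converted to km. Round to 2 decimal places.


Step 1: Glide distance = altitude * L/D = 5233 * 10.2 = 53376.6 m
Step 2: Convert to km: 53376.6 / 1000 = 53.38 km

53.38


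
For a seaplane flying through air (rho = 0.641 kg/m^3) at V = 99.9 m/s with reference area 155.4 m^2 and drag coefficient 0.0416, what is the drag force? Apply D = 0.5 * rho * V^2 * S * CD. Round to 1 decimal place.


Step 1: Dynamic pressure q = 0.5 * 0.641 * 99.9^2 = 3198.5932 Pa
Step 2: Drag D = q * S * CD = 3198.5932 * 155.4 * 0.0416
Step 3: D = 20677.8 N

20677.8


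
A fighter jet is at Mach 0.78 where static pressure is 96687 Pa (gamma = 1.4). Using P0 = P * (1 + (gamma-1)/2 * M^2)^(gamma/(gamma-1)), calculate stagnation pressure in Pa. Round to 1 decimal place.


Step 1: (gamma-1)/2 * M^2 = 0.2 * 0.6084 = 0.12168
Step 2: 1 + 0.12168 = 1.12168
Step 3: Exponent gamma/(gamma-1) = 3.5
Step 4: P0 = 96687 * 1.12168^3.5 = 144513.9 Pa

144513.9


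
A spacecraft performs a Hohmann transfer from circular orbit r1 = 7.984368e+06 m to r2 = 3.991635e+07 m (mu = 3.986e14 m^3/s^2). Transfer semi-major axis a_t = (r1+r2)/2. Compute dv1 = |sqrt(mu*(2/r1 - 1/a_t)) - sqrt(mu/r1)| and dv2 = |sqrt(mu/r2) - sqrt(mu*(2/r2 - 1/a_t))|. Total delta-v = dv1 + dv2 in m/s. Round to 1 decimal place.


Step 1: Transfer semi-major axis a_t = (7.984368e+06 + 3.991635e+07) / 2 = 2.395036e+07 m
Step 2: v1 (circular at r1) = sqrt(mu/r1) = 7065.59 m/s
Step 3: v_t1 = sqrt(mu*(2/r1 - 1/a_t)) = 9121.53 m/s
Step 4: dv1 = |9121.53 - 7065.59| = 2055.94 m/s
Step 5: v2 (circular at r2) = 3160.04 m/s, v_t2 = 1824.56 m/s
Step 6: dv2 = |3160.04 - 1824.56| = 1335.49 m/s
Step 7: Total delta-v = 2055.94 + 1335.49 = 3391.4 m/s

3391.4


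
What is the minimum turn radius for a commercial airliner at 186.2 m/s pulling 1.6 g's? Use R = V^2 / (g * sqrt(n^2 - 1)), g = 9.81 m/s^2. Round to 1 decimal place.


Step 1: V^2 = 186.2^2 = 34670.44
Step 2: n^2 - 1 = 1.6^2 - 1 = 1.56
Step 3: sqrt(1.56) = 1.249
Step 4: R = 34670.44 / (9.81 * 1.249) = 2829.6 m

2829.6


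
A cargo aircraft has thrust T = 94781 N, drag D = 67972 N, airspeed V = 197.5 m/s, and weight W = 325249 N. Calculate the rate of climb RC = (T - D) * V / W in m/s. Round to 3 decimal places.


Step 1: Excess thrust = T - D = 94781 - 67972 = 26809 N
Step 2: Excess power = 26809 * 197.5 = 5294777.5 W
Step 3: RC = 5294777.5 / 325249 = 16.279 m/s

16.279


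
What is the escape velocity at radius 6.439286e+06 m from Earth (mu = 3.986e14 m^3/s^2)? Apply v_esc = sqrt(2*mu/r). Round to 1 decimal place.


Step 1: 2*mu/r = 2 * 3.986e14 / 6.439286e+06 = 123802545.8102
Step 2: v_esc = sqrt(123802545.8102) = 11126.7 m/s

11126.7


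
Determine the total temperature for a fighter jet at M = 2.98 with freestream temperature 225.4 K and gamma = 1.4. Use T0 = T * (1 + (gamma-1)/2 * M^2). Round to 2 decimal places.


Step 1: (gamma-1)/2 = 0.2
Step 2: M^2 = 8.8804
Step 3: 1 + 0.2 * 8.8804 = 2.77608
Step 4: T0 = 225.4 * 2.77608 = 625.73 K

625.73


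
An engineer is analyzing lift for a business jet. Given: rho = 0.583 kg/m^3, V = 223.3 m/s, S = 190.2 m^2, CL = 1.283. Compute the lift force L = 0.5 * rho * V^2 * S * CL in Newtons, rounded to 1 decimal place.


Step 1: Calculate dynamic pressure q = 0.5 * 0.583 * 223.3^2 = 0.5 * 0.583 * 49862.89 = 14535.0324 Pa
Step 2: Multiply by wing area and lift coefficient: L = 14535.0324 * 190.2 * 1.283
Step 3: L = 2764563.1691 * 1.283 = 3546934.5 N

3546934.5


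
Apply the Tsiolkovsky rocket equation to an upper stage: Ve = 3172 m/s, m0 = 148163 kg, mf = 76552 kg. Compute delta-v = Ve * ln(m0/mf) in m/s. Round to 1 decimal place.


Step 1: Mass ratio m0/mf = 148163 / 76552 = 1.935456
Step 2: ln(1.935456) = 0.660343
Step 3: delta-v = 3172 * 0.660343 = 2094.6 m/s

2094.6


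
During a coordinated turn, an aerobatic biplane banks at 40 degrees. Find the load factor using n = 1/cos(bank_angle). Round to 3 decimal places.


Step 1: Convert 40 degrees to radians = 0.698132
Step 2: cos(40 deg) = 0.766044
Step 3: n = 1 / 0.766044 = 1.305

1.305


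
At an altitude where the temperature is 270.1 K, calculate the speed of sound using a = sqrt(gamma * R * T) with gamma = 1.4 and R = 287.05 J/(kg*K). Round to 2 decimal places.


Step 1: gamma * R * T = 1.4 * 287.05 * 270.1 = 108545.087
Step 2: a = sqrt(108545.087) = 329.46 m/s

329.46


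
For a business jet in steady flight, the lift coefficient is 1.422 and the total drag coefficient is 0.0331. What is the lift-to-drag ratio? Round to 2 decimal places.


Step 1: L/D = CL / CD = 1.422 / 0.0331
Step 2: L/D = 42.96

42.96


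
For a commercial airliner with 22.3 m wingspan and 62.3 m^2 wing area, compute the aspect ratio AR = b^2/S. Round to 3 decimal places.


Step 1: b^2 = 22.3^2 = 497.29
Step 2: AR = 497.29 / 62.3 = 7.982

7.982


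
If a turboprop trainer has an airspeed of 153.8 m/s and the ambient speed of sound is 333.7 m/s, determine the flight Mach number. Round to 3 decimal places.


Step 1: M = V / a = 153.8 / 333.7
Step 2: M = 0.461

0.461


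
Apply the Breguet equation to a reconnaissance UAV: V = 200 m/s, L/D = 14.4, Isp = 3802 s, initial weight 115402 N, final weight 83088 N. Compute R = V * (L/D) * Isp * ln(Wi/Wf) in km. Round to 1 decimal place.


Step 1: Coefficient = V * (L/D) * Isp = 200 * 14.4 * 3802 = 10949760.0 m
Step 2: Wi/Wf = 115402 / 83088 = 1.388913
Step 3: ln(1.388913) = 0.328521
Step 4: R = 10949760.0 * 0.328521 = 3597230.5 m = 3597.2 km

3597.2


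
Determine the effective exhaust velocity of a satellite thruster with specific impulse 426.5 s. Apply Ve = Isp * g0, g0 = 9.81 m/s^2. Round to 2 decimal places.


Step 1: Ve = Isp * g0 = 426.5 * 9.81
Step 2: Ve = 4183.97 m/s

4183.97


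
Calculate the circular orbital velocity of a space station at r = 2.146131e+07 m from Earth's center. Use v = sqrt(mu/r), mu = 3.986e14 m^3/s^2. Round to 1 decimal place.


Step 1: mu / r = 3.986e14 / 2.146131e+07 = 18572957.5688
Step 2: v = sqrt(18572957.5688) = 4309.6 m/s

4309.6


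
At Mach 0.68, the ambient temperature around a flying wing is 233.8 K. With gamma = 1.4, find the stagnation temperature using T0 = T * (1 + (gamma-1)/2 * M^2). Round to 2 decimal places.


Step 1: (gamma-1)/2 = 0.2
Step 2: M^2 = 0.4624
Step 3: 1 + 0.2 * 0.4624 = 1.09248
Step 4: T0 = 233.8 * 1.09248 = 255.42 K

255.42


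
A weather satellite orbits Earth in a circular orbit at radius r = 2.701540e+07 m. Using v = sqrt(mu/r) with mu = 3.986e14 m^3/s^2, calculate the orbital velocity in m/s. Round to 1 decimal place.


Step 1: mu / r = 3.986e14 / 2.701540e+07 = 14754547.4063
Step 2: v = sqrt(14754547.4063) = 3841.2 m/s

3841.2


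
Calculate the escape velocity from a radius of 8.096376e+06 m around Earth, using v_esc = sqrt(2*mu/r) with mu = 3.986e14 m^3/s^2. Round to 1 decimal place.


Step 1: 2*mu/r = 2 * 3.986e14 / 8.096376e+06 = 98463806.5228
Step 2: v_esc = sqrt(98463806.5228) = 9922.9 m/s

9922.9


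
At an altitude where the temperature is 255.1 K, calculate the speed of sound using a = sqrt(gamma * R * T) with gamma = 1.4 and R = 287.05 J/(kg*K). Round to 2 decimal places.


Step 1: gamma * R * T = 1.4 * 287.05 * 255.1 = 102517.037
Step 2: a = sqrt(102517.037) = 320.18 m/s

320.18


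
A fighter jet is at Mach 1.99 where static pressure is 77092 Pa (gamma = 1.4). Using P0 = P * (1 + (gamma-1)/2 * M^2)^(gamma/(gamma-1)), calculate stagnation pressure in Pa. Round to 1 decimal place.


Step 1: (gamma-1)/2 * M^2 = 0.2 * 3.9601 = 0.79202
Step 2: 1 + 0.79202 = 1.79202
Step 3: Exponent gamma/(gamma-1) = 3.5
Step 4: P0 = 77092 * 1.79202^3.5 = 593894.5 Pa

593894.5


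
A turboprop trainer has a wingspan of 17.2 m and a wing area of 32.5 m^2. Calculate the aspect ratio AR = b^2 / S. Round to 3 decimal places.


Step 1: b^2 = 17.2^2 = 295.84
Step 2: AR = 295.84 / 32.5 = 9.103

9.103


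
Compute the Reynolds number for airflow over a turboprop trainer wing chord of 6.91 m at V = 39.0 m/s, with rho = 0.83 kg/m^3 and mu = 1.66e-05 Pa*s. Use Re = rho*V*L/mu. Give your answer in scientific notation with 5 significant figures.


Step 1: Numerator = rho * V * L = 0.83 * 39.0 * 6.91 = 223.6767
Step 2: Re = 223.6767 / 1.66e-05
Step 3: Re = 1.3474e+07

1.3474e+07


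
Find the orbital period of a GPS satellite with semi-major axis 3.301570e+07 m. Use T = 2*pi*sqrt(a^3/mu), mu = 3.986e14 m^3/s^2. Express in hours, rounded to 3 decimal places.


Step 1: a^3 / mu = 3.598832e+22 / 3.986e14 = 9.028679e+07
Step 2: sqrt(9.028679e+07) = 9501.9364 s
Step 3: T = 2*pi * 9501.9364 = 59702.43 s
Step 4: T in hours = 59702.43 / 3600 = 16.584 hours

16.584


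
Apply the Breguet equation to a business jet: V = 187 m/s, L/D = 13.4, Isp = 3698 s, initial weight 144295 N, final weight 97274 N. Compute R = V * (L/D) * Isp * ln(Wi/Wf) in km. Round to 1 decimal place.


Step 1: Coefficient = V * (L/D) * Isp = 187 * 13.4 * 3698 = 9266448.4 m
Step 2: Wi/Wf = 144295 / 97274 = 1.483387
Step 3: ln(1.483387) = 0.394328
Step 4: R = 9266448.4 * 0.394328 = 3654020.8 m = 3654.0 km

3654.0


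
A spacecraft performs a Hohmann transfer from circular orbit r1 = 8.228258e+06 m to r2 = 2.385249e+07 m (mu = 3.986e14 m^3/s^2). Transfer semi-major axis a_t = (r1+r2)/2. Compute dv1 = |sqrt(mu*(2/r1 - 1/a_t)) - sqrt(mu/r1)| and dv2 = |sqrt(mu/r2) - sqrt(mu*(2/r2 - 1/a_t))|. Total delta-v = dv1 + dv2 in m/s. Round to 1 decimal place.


Step 1: Transfer semi-major axis a_t = (8.228258e+06 + 2.385249e+07) / 2 = 1.604037e+07 m
Step 2: v1 (circular at r1) = sqrt(mu/r1) = 6960.09 m/s
Step 3: v_t1 = sqrt(mu*(2/r1 - 1/a_t)) = 8487.39 m/s
Step 4: dv1 = |8487.39 - 6960.09| = 1527.31 m/s
Step 5: v2 (circular at r2) = 4087.91 m/s, v_t2 = 2927.85 m/s
Step 6: dv2 = |4087.91 - 2927.85| = 1160.07 m/s
Step 7: Total delta-v = 1527.31 + 1160.07 = 2687.4 m/s

2687.4


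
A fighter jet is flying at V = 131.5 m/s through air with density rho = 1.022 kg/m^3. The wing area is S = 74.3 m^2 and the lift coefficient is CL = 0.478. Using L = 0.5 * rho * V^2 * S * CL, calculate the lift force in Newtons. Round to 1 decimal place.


Step 1: Calculate dynamic pressure q = 0.5 * 1.022 * 131.5^2 = 0.5 * 1.022 * 17292.25 = 8836.3398 Pa
Step 2: Multiply by wing area and lift coefficient: L = 8836.3398 * 74.3 * 0.478
Step 3: L = 656540.0434 * 0.478 = 313826.1 N

313826.1


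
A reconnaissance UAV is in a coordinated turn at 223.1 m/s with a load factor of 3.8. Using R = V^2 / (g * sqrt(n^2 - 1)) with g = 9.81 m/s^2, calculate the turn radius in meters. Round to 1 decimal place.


Step 1: V^2 = 223.1^2 = 49773.61
Step 2: n^2 - 1 = 3.8^2 - 1 = 13.44
Step 3: sqrt(13.44) = 3.666061
Step 4: R = 49773.61 / (9.81 * 3.666061) = 1384.0 m

1384.0


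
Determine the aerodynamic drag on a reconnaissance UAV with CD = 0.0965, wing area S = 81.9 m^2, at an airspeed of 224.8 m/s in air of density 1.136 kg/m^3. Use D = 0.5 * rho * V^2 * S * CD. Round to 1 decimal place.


Step 1: Dynamic pressure q = 0.5 * 1.136 * 224.8^2 = 28703.9027 Pa
Step 2: Drag D = q * S * CD = 28703.9027 * 81.9 * 0.0965
Step 3: D = 226857.0 N

226857.0


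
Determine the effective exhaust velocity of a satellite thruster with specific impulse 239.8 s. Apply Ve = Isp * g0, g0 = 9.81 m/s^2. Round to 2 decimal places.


Step 1: Ve = Isp * g0 = 239.8 * 9.81
Step 2: Ve = 2352.44 m/s

2352.44


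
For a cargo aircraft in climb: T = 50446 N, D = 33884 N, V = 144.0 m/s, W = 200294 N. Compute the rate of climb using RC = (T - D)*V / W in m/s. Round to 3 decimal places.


Step 1: Excess thrust = T - D = 50446 - 33884 = 16562 N
Step 2: Excess power = 16562 * 144.0 = 2384928.0 W
Step 3: RC = 2384928.0 / 200294 = 11.907 m/s

11.907


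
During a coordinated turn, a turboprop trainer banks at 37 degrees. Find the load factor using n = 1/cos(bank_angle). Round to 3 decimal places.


Step 1: Convert 37 degrees to radians = 0.645772
Step 2: cos(37 deg) = 0.798636
Step 3: n = 1 / 0.798636 = 1.252

1.252


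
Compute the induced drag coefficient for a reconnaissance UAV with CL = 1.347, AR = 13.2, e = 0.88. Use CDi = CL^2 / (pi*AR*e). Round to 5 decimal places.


Step 1: CL^2 = 1.347^2 = 1.814409
Step 2: pi * AR * e = 3.14159 * 13.2 * 0.88 = 36.49274
Step 3: CDi = 1.814409 / 36.49274 = 0.04972

0.04972


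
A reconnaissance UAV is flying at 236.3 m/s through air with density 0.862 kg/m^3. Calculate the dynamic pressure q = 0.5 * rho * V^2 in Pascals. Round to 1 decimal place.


Step 1: V^2 = 236.3^2 = 55837.69
Step 2: q = 0.5 * 0.862 * 55837.69
Step 3: q = 24066.0 Pa

24066.0


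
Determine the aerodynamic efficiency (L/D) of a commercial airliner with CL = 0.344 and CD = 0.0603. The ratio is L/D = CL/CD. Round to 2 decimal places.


Step 1: L/D = CL / CD = 0.344 / 0.0603
Step 2: L/D = 5.70

5.70


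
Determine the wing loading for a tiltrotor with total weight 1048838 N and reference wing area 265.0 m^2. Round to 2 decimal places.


Step 1: Wing loading = W / S = 1048838 / 265.0
Step 2: Wing loading = 3957.88 N/m^2

3957.88


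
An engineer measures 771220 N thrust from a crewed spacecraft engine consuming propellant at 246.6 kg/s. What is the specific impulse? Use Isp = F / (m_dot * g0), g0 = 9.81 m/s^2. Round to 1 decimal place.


Step 1: m_dot * g0 = 246.6 * 9.81 = 2419.15
Step 2: Isp = 771220 / 2419.15 = 318.8 s

318.8


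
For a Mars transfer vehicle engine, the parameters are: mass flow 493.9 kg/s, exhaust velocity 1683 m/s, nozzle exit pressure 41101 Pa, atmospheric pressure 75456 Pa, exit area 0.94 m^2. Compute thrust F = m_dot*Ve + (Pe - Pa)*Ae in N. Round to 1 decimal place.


Step 1: Momentum thrust = m_dot * Ve = 493.9 * 1683 = 831233.7 N
Step 2: Pressure thrust = (Pe - Pa) * Ae = (41101 - 75456) * 0.94 = -32293.70 N
Step 3: Total thrust F = 831233.7 + -32293.70 = 798940.0 N

798940.0


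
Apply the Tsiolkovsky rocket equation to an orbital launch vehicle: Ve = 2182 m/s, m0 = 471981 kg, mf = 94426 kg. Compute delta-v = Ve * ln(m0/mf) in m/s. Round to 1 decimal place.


Step 1: Mass ratio m0/mf = 471981 / 94426 = 4.998422
Step 2: ln(4.998422) = 1.609122
Step 3: delta-v = 2182 * 1.609122 = 3511.1 m/s

3511.1


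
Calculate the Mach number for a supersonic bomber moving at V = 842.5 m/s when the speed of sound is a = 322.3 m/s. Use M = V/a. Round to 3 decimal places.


Step 1: M = V / a = 842.5 / 322.3
Step 2: M = 2.614

2.614


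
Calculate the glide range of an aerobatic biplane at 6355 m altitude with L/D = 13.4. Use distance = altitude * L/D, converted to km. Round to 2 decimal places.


Step 1: Glide distance = altitude * L/D = 6355 * 13.4 = 85157.0 m
Step 2: Convert to km: 85157.0 / 1000 = 85.16 km

85.16


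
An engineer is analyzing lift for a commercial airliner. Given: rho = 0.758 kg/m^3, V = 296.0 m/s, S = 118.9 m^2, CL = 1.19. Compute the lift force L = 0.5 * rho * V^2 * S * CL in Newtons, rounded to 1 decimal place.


Step 1: Calculate dynamic pressure q = 0.5 * 0.758 * 296.0^2 = 0.5 * 0.758 * 87616.0 = 33206.464 Pa
Step 2: Multiply by wing area and lift coefficient: L = 33206.464 * 118.9 * 1.19
Step 3: L = 3948248.5696 * 1.19 = 4698415.8 N

4698415.8


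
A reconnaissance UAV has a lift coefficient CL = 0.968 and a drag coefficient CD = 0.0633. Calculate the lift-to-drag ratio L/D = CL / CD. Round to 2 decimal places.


Step 1: L/D = CL / CD = 0.968 / 0.0633
Step 2: L/D = 15.29

15.29


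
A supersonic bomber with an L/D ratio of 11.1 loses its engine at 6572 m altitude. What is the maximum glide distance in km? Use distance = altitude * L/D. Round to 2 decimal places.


Step 1: Glide distance = altitude * L/D = 6572 * 11.1 = 72949.2 m
Step 2: Convert to km: 72949.2 / 1000 = 72.95 km

72.95


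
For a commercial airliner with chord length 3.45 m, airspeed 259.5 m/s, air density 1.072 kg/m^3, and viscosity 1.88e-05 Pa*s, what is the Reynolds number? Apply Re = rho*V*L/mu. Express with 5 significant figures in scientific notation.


Step 1: Numerator = rho * V * L = 1.072 * 259.5 * 3.45 = 959.7348
Step 2: Re = 959.7348 / 1.88e-05
Step 3: Re = 5.1050e+07

5.1050e+07


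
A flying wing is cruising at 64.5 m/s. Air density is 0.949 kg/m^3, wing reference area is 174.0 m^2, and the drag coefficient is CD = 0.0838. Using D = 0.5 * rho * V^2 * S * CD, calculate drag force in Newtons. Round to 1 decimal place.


Step 1: Dynamic pressure q = 0.5 * 0.949 * 64.5^2 = 1974.0386 Pa
Step 2: Drag D = q * S * CD = 1974.0386 * 174.0 * 0.0838
Step 3: D = 28783.9 N

28783.9


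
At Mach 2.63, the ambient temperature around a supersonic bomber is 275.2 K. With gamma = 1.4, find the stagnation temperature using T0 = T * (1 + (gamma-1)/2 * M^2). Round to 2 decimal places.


Step 1: (gamma-1)/2 = 0.2
Step 2: M^2 = 6.9169
Step 3: 1 + 0.2 * 6.9169 = 2.38338
Step 4: T0 = 275.2 * 2.38338 = 655.91 K

655.91


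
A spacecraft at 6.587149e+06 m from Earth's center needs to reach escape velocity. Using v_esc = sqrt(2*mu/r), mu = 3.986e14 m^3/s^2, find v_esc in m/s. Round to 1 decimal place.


Step 1: 2*mu/r = 2 * 3.986e14 / 6.587149e+06 = 121023526.263
Step 2: v_esc = sqrt(121023526.263) = 11001.1 m/s

11001.1


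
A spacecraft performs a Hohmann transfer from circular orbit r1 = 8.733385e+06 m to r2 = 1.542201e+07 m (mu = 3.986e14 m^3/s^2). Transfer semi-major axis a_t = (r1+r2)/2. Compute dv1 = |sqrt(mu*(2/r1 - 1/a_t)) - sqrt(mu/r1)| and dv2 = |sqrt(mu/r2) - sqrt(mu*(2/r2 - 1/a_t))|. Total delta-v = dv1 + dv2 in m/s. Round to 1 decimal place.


Step 1: Transfer semi-major axis a_t = (8.733385e+06 + 1.542201e+07) / 2 = 1.207770e+07 m
Step 2: v1 (circular at r1) = sqrt(mu/r1) = 6755.81 m/s
Step 3: v_t1 = sqrt(mu*(2/r1 - 1/a_t)) = 7634.06 m/s
Step 4: dv1 = |7634.06 - 6755.81| = 878.25 m/s
Step 5: v2 (circular at r2) = 5083.91 m/s, v_t2 = 4323.12 m/s
Step 6: dv2 = |5083.91 - 4323.12| = 760.79 m/s
Step 7: Total delta-v = 878.25 + 760.79 = 1639.0 m/s

1639.0


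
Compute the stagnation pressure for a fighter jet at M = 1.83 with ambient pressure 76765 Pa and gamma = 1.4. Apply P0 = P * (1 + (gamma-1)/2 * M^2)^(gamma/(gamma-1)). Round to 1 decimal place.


Step 1: (gamma-1)/2 * M^2 = 0.2 * 3.3489 = 0.66978
Step 2: 1 + 0.66978 = 1.66978
Step 3: Exponent gamma/(gamma-1) = 3.5
Step 4: P0 = 76765 * 1.66978^3.5 = 461817.8 Pa

461817.8


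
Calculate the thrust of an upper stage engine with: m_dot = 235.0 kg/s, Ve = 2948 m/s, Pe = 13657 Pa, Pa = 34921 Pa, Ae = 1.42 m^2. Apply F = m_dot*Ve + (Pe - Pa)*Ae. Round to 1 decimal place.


Step 1: Momentum thrust = m_dot * Ve = 235.0 * 2948 = 692780.0 N
Step 2: Pressure thrust = (Pe - Pa) * Ae = (13657 - 34921) * 1.42 = -30194.88 N
Step 3: Total thrust F = 692780.0 + -30194.88 = 662585.1 N

662585.1


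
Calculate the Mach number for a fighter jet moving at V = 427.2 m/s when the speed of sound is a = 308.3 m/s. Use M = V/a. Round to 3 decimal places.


Step 1: M = V / a = 427.2 / 308.3
Step 2: M = 1.386

1.386


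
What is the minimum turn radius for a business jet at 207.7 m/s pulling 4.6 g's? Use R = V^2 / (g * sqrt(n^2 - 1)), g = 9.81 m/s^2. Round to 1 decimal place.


Step 1: V^2 = 207.7^2 = 43139.29
Step 2: n^2 - 1 = 4.6^2 - 1 = 20.16
Step 3: sqrt(20.16) = 4.489989
Step 4: R = 43139.29 / (9.81 * 4.489989) = 979.4 m

979.4


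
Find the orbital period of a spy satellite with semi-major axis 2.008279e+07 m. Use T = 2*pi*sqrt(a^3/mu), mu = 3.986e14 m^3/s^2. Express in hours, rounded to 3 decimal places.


Step 1: a^3 / mu = 8.099760e+21 / 3.986e14 = 2.032052e+07
Step 2: sqrt(2.032052e+07) = 4507.8289 s
Step 3: T = 2*pi * 4507.8289 = 28323.52 s
Step 4: T in hours = 28323.52 / 3600 = 7.868 hours

7.868


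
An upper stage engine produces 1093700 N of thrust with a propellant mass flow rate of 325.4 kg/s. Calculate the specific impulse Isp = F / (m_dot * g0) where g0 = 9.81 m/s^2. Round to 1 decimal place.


Step 1: m_dot * g0 = 325.4 * 9.81 = 3192.17
Step 2: Isp = 1093700 / 3192.17 = 342.6 s

342.6


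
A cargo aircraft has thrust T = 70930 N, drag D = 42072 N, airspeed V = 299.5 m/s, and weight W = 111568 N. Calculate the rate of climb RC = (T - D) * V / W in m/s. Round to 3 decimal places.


Step 1: Excess thrust = T - D = 70930 - 42072 = 28858 N
Step 2: Excess power = 28858 * 299.5 = 8642971.0 W
Step 3: RC = 8642971.0 / 111568 = 77.468 m/s

77.468


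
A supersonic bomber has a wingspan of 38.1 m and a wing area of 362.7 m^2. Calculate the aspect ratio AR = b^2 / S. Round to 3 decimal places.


Step 1: b^2 = 38.1^2 = 1451.61
Step 2: AR = 1451.61 / 362.7 = 4.002

4.002


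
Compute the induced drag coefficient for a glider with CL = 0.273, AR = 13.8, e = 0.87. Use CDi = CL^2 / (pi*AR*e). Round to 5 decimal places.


Step 1: CL^2 = 0.273^2 = 0.074529
Step 2: pi * AR * e = 3.14159 * 13.8 * 0.87 = 37.717961
Step 3: CDi = 0.074529 / 37.717961 = 0.00198

0.00198


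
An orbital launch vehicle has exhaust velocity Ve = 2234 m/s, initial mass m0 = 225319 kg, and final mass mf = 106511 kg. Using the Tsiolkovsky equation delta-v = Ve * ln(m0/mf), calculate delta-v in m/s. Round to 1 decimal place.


Step 1: Mass ratio m0/mf = 225319 / 106511 = 2.115453
Step 2: ln(2.115453) = 0.749269
Step 3: delta-v = 2234 * 0.749269 = 1673.9 m/s

1673.9


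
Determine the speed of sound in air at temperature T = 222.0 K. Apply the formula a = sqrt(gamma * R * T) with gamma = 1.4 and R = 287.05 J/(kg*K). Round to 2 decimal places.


Step 1: gamma * R * T = 1.4 * 287.05 * 222.0 = 89215.14
Step 2: a = sqrt(89215.14) = 298.69 m/s

298.69


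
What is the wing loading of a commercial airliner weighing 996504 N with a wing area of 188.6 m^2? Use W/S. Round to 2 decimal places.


Step 1: Wing loading = W / S = 996504 / 188.6
Step 2: Wing loading = 5283.69 N/m^2

5283.69


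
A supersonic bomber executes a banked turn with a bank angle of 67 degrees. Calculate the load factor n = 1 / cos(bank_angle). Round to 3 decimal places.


Step 1: Convert 67 degrees to radians = 1.169371
Step 2: cos(67 deg) = 0.390731
Step 3: n = 1 / 0.390731 = 2.559

2.559


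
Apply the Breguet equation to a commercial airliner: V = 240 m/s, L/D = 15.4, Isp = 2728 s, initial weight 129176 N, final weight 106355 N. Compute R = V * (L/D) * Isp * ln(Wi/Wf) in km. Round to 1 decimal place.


Step 1: Coefficient = V * (L/D) * Isp = 240 * 15.4 * 2728 = 10082688.0 m
Step 2: Wi/Wf = 129176 / 106355 = 1.214574
Step 3: ln(1.214574) = 0.194393
Step 4: R = 10082688.0 * 0.194393 = 1960006.6 m = 1960.0 km

1960.0


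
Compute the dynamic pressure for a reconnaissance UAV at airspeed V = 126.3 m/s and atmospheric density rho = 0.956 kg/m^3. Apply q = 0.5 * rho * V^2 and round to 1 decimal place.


Step 1: V^2 = 126.3^2 = 15951.69
Step 2: q = 0.5 * 0.956 * 15951.69
Step 3: q = 7624.9 Pa

7624.9


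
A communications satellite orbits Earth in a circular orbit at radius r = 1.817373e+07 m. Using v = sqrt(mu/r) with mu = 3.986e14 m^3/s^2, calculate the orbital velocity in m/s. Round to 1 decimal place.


Step 1: mu / r = 3.986e14 / 1.817373e+07 = 21932756.7869
Step 2: v = sqrt(21932756.7869) = 4683.2 m/s

4683.2
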